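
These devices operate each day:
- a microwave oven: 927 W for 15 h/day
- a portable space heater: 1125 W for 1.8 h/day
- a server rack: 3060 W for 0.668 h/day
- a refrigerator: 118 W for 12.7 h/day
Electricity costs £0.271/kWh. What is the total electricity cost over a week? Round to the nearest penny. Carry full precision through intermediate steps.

microwave oven: 927 W × 15 h × 7 d = 97,335 Wh = 97.33 kWh
portable space heater: 1125 W × 1.8 h × 7 d = 14,175 Wh = 14.18 kWh
server rack: 3060 W × 0.668 h × 7 d = 14,309 Wh = 14.31 kWh
refrigerator: 118 W × 12.7 h × 7 d = 10,490 Wh = 10.49 kWh
Total energy = 97.33 + 14.18 + 14.31 + 10.49 = 136.3 kWh
Cost = 136.3 kWh × £0.271 = £36.94

£36.94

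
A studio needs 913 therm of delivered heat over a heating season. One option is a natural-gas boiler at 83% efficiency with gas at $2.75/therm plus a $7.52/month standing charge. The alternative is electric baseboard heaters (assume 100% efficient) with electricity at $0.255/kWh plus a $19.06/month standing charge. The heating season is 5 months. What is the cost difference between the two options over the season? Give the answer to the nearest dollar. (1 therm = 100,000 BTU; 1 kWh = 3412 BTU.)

$3856

Heat load = 913 therm × 100,000 = 91,300,000 BTU
Gas: input = 91,300,000 / 0.830 = 110,000,000 BTU = 1,100 therm → 1,100 × $2.75 = $3,025.00; + 5 × $7.52 standing = $3,062.60
Electric: 91,300,000 BTU / 3412 = 26,760 kWh → × $0.255 = $6,823.42; + 5 × $19.06 standing = $6,918.72
Difference = |$3,062.60 − $6,918.72| = $3,856.12 ≈ $3856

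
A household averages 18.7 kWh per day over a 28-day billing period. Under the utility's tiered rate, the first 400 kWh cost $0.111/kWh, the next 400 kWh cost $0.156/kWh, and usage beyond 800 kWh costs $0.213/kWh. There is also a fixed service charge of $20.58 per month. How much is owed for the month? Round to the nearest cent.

$84.26

Usage = 18.7 kWh/day × 28 days = 523.6 kWh
First 400 kWh × $0.111 = $44.40
Next 123.6 kWh × $0.156 = $19.28
Remaining tier: 0 kWh (not reached)
Energy charge = $63.68; + service $20.58 = $84.26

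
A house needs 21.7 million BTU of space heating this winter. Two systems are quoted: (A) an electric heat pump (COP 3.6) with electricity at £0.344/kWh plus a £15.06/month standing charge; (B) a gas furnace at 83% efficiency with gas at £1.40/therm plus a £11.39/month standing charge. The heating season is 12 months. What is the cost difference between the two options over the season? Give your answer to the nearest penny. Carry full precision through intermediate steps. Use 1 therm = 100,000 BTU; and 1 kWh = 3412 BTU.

£285.74

Heat load = 21.7 × 10⁶ BTU = 21,700,000 BTU
Gas: input = 21,700,000 / 0.83 = 26,144,578 BTU = 261.4 therm → 261.4 × £1.40 = £366.02; + 12 × £11.39 standing = £502.70
Heat pump: 21,700,000 BTU / 3412 = 6,360 kWh heat; / 3.6 = 1,767 kWh in → × £0.344 = £607.72; + 12 × £15.06 standing = £788.44
Difference = |£502.70 − £788.44| = £285.74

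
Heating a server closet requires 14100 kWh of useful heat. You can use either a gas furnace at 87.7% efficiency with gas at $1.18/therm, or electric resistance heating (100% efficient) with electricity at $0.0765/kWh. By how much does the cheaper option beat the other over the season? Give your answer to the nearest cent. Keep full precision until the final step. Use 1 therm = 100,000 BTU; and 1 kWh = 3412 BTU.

Heat load = 14100 kWh × 3412 = 48,109,200 BTU
Gas: input = 48,109,200 / 0.877 = 54,856,556 BTU = 548.6 therm → 548.6 × $1.18 = $647.31
Electric: 48,109,200 BTU / 3412 = 14,100 kWh → × $0.0765 = $1,078.65
Difference = |$647.31 − $1,078.65| = $431.34

$431.34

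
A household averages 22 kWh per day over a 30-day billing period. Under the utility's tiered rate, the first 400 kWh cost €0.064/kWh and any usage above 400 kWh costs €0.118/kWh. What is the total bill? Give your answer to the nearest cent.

Usage = 22 kWh/day × 30 days = 660 kWh
First 400 kWh × €0.064 = €25.60
Remaining 260 kWh × €0.118 = €30.68
Total = €56.28

€56.28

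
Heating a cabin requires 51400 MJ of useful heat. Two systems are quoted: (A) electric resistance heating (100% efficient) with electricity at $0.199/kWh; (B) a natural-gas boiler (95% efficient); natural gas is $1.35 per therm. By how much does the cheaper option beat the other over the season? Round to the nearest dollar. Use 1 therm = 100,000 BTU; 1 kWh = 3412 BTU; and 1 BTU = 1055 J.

$2149

Heat load = 51400 MJ = 51,400,000,000 J / 1055 = 48,720,379 BTU
Gas: input = 48,720,379 / 0.95 = 51,284,610 BTU = 512.8 therm → 512.8 × $1.35 = $692.34
Electric: 48,720,379 BTU / 3412 = 14,280 kWh → × $0.199 = $2,841.55
Difference = |$692.34 − $2,841.55| = $2,149.20 ≈ $2149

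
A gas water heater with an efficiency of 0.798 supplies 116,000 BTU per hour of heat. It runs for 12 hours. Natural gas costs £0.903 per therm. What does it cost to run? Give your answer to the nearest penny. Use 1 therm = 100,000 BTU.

Heat delivered = 116,000 BTU/h × 12 h = 1,392,000 BTU
Gas input = 1,392,000 / 0.798 = 1,744,361 BTU
= 1,744,361 / 100,000 = 17.44 therm
Cost = 17.44 × £0.903/therm = £15.75

£15.75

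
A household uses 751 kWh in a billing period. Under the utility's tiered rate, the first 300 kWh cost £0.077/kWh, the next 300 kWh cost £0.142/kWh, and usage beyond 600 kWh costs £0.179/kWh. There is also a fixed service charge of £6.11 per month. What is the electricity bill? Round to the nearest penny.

First 300 kWh × £0.077 = £23.10
Next 300 kWh × £0.142 = £42.60
Remaining 151 kWh × £0.179 = £27.03
Energy charge = £92.73; + service £6.11 = £98.84

£98.84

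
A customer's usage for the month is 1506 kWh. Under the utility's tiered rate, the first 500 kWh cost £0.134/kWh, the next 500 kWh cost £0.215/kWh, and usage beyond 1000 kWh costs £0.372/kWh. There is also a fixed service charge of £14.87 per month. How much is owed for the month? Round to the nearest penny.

First 500 kWh × £0.134 = £67.00
Next 500 kWh × £0.215 = £107.50
Remaining 506 kWh × £0.372 = £188.23
Energy charge = £362.73; + service £14.87 = £377.60

£377.60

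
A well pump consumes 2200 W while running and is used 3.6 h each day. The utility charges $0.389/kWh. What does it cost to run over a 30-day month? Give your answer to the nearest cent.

$92.43

Energy = 2200 W × 3.6 h/day × 30 days = 237,600 Wh = 237.6 kWh
Cost = 237.6 kWh × $0.389/kWh = $92.43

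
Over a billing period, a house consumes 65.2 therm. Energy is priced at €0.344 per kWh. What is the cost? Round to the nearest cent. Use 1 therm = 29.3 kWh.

65.2 therm × (29.3 kWh/therm) = 1,910 kWh
Cost = 1,910 kWh × €0.344/kWh = €657.16

€657.16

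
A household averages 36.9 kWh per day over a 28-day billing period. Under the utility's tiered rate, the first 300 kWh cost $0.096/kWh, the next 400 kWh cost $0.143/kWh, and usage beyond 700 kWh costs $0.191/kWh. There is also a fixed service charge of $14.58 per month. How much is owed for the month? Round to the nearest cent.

Usage = 36.9 kWh/day × 28 days = 1033.2 kWh
First 300 kWh × $0.096 = $28.80
Next 400 kWh × $0.143 = $57.20
Remaining 333.2 kWh × $0.191 = $63.64
Energy charge = $149.64; + service $14.58 = $164.22

$164.22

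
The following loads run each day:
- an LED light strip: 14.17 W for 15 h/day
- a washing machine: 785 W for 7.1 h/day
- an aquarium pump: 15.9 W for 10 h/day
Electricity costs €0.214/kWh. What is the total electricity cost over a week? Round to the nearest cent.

LED light strip: 14.17 W × 15 h × 7 d = 1,488 Wh = 1.488 kWh
washing machine: 785 W × 7.1 h × 7 d = 39,014 Wh = 39.01 kWh
aquarium pump: 15.9 W × 10 h × 7 d = 1,113 Wh = 1.113 kWh
Total energy = 1.488 + 39.01 + 1.113 = 41.62 kWh
Cost = 41.62 kWh × €0.214 = €8.91

€8.91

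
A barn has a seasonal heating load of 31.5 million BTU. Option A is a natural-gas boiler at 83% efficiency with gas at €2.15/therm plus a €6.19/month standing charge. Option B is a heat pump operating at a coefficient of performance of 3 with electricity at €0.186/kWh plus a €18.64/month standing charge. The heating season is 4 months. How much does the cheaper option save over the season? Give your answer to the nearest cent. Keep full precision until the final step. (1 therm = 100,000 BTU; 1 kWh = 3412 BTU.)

€193.77

Heat load = 31.5 × 10⁶ BTU = 31,500,000 BTU
Gas: input = 31,500,000 / 0.83 = 37,951,807 BTU = 379.5 therm → 379.5 × €2.15 = €815.96; + 4 × €6.19 standing = €840.72
Heat pump: 31,500,000 BTU / 3412 = 9,232 kWh heat; / 3 = 3,077 kWh in → × €0.186 = €572.39; + 4 × €18.64 standing = €646.95
Difference = |€840.72 − €646.95| = €193.77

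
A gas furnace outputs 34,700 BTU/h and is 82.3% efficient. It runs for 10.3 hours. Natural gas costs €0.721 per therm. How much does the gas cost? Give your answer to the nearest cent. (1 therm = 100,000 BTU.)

Heat delivered = 34,700 BTU/h × 10.3 h = 357,410 BTU
Gas input = 357,410 / 0.823 = 434,277 BTU
= 434,277 / 100,000 = 4.343 therm
Cost = 4.343 × €0.721/therm = €3.13

€3.13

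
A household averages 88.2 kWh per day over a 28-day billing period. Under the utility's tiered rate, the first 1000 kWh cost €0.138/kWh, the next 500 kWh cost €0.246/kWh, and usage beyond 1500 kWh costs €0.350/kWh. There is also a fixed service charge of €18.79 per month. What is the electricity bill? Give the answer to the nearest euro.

Usage = 88.2 kWh/day × 28 days = 2469.6 kWh
First 1000 kWh × €0.138 = €138.00
Next 500 kWh × €0.246 = €123.00
Remaining 969.6 kWh × €0.350 = €339.36
Energy charge = €600.36; + service €18.79 = €619.15 ≈ €619

€619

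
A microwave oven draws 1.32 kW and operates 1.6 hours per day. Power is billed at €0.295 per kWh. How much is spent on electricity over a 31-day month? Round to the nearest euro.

€19

Energy = 1320 W × 1.6 h/day × 31 days = 65,472 Wh = 65.47 kWh
Cost = 65.47 kWh × €0.295/kWh = €19.31 ≈ €19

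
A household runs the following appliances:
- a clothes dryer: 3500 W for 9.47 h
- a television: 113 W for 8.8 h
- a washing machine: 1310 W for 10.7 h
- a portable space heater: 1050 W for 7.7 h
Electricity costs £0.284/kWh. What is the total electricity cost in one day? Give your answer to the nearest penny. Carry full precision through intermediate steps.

clothes dryer: 3500 W × 9.47 h = 33,145 Wh = 33.15 kWh
television: 113 W × 8.8 h = 994 Wh = 0.9944 kWh
washing machine: 1310 W × 10.7 h = 14,017 Wh = 14.02 kWh
portable space heater: 1050 W × 7.7 h = 8,085 Wh = 8.085 kWh
Total energy = 33.15 + 0.9944 + 14.02 + 8.085 = 56.24 kWh
Cost = 56.24 kWh × £0.284 = £15.97

£15.97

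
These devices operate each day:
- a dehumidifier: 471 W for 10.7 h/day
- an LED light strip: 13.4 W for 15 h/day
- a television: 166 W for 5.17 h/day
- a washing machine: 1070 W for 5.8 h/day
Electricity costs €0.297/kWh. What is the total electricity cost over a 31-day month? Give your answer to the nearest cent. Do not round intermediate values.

dehumidifier: 471 W × 10.7 h × 31 d = 156,231 Wh = 156.2 kWh
LED light strip: 13.4 W × 15 h × 31 d = 6,231 Wh = 6.231 kWh
television: 166 W × 5.17 h × 31 d = 26,605 Wh = 26.6 kWh
washing machine: 1070 W × 5.8 h × 31 d = 192,386 Wh = 192.4 kWh
Total energy = 156.2 + 6.231 + 26.6 + 192.4 = 381.5 kWh
Cost = 381.5 kWh × €0.297 = €113.29

€113.29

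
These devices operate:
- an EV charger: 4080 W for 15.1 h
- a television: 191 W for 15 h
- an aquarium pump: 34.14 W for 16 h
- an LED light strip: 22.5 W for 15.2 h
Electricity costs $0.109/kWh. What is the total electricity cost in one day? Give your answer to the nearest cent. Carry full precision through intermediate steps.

$7.12

EV charger: 4080 W × 15.1 h = 61,608 Wh = 61.61 kWh
television: 191 W × 15 h = 2,865 Wh = 2.865 kWh
aquarium pump: 34.14 W × 16 h = 546 Wh = 0.5462 kWh
LED light strip: 22.5 W × 15.2 h = 342 Wh = 0.342 kWh
Total energy = 61.61 + 2.865 + 0.5462 + 0.342 = 65.36 kWh
Cost = 65.36 kWh × $0.109 = $7.12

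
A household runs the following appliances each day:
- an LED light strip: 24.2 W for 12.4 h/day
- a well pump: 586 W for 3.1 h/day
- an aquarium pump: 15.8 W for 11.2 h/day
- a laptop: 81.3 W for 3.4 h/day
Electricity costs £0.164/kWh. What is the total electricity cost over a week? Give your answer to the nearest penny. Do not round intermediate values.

LED light strip: 24.2 W × 12.4 h × 7 d = 2,101 Wh = 2.101 kWh
well pump: 586 W × 3.1 h × 7 d = 12,716 Wh = 12.72 kWh
aquarium pump: 15.8 W × 11.2 h × 7 d = 1,239 Wh = 1.239 kWh
laptop: 81.3 W × 3.4 h × 7 d = 1,935 Wh = 1.935 kWh
Total energy = 2.101 + 12.72 + 1.239 + 1.935 = 17.99 kWh
Cost = 17.99 kWh × £0.164 = £2.95

£2.95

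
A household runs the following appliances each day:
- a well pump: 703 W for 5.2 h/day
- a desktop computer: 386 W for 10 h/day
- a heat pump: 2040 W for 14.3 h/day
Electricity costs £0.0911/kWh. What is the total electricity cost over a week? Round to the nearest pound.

£23

well pump: 703 W × 5.2 h × 7 d = 25,589 Wh = 25.59 kWh
desktop computer: 386 W × 10 h × 7 d = 27,020 Wh = 27.02 kWh
heat pump: 2040 W × 14.3 h × 7 d = 204,204 Wh = 204.2 kWh
Total energy = 25.59 + 27.02 + 204.2 = 256.8 kWh
Cost = 256.8 kWh × £0.0911 = £23.40 ≈ £23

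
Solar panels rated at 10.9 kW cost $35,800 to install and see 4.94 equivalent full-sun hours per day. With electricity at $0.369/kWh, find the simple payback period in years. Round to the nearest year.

5 years

Daily generation = 10.9 kW × 4.94 h = 53.85 kWh
Annual generation = 53.85 × 365 = 19654 kWh
Annual savings = 19654 × $0.369 = $7,252.25
Payback = $35,800 / $7,252.25 = 4.94 years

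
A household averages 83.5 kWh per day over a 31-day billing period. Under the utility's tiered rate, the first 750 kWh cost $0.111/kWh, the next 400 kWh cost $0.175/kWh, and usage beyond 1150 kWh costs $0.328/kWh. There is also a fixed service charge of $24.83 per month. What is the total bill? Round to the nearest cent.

$649.91

Usage = 83.5 kWh/day × 31 days = 2588.5 kWh
First 750 kWh × $0.111 = $83.25
Next 400 kWh × $0.175 = $70.00
Remaining 1438.5 kWh × $0.328 = $471.83
Energy charge = $625.08; + service $24.83 = $649.91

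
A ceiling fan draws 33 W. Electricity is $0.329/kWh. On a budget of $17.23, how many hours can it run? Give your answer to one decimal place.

1587.0 h

Energy budget = $17.23 / $0.329 per kWh = 52.37 kWh = 52,371 Wh
Runtime = 52,371 Wh / 33 W = 1,587 h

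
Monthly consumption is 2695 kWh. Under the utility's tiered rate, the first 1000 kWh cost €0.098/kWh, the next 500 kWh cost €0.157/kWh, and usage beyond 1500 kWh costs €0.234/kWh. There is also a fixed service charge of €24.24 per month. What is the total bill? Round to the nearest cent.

€480.37

First 1000 kWh × €0.098 = €98.00
Next 500 kWh × €0.157 = €78.50
Remaining 1195 kWh × €0.234 = €279.63
Energy charge = €456.13; + service €24.24 = €480.37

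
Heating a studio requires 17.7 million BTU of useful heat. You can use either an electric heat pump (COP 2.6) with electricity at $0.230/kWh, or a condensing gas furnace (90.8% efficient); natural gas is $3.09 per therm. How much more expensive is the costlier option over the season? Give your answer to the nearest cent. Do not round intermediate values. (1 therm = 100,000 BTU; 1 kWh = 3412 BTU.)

Heat load = 17.7 × 10⁶ BTU = 17,700,000 BTU
Gas: input = 17,700,000 / 0.908 = 19,493,392 BTU = 194.9 therm → 194.9 × $3.09 = $602.35
Heat pump: 17,700,000 BTU / 3412 = 5,188 kWh heat; / 2.6 = 1,995 kWh in → × $0.230 = $458.90
Difference = |$602.35 − $458.90| = $143.45

$143.45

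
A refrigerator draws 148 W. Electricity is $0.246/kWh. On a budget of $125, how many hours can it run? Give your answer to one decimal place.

3433.3 h

Energy budget = $125 / $0.246 per kWh = 508.1 kWh = 508,130 Wh
Runtime = 508,130 Wh / 148 W = 3,433 h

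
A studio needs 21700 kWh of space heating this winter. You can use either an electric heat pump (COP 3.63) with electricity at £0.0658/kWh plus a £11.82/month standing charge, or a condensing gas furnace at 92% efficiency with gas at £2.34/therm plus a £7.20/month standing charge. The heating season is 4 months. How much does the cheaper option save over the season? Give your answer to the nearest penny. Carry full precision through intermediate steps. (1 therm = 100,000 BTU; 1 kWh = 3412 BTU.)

£1471.37

Heat load = 21700 kWh × 3412 = 74,040,400 BTU
Gas: input = 74,040,400 / 0.92 = 80,478,696 BTU = 804.8 therm → 804.8 × £2.34 = £1,883.20; + 4 × £7.20 standing = £1,912.00
Heat pump: 74,040,400 BTU / 3412 = 21,700 kWh heat; / 3.63 = 5,978 kWh in → × £0.0658 = £393.35; + 4 × £11.82 standing = £440.63
Difference = |£1,912.00 − £440.63| = £1,471.37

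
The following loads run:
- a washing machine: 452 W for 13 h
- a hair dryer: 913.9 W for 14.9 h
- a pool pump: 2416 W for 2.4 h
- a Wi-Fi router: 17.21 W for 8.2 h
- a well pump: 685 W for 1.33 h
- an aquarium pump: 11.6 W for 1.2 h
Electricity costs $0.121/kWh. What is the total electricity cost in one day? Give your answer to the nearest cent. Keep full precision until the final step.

$3.19

washing machine: 452 W × 13 h = 5,876 Wh = 5.876 kWh
hair dryer: 913.9 W × 14.9 h = 13,617 Wh = 13.62 kWh
pool pump: 2416 W × 2.4 h = 5,798 Wh = 5.798 kWh
Wi-Fi router: 17.21 W × 8.2 h = 141 Wh = 0.1411 kWh
well pump: 685 W × 1.33 h = 911 Wh = 0.9111 kWh
aquarium pump: 11.6 W × 1.2 h = 14 Wh = 0.01392 kWh
Total energy = 5.876 + 13.62 + 5.798 + 0.1411 + 0.9111 + 0.01392 = 26.36 kWh
Cost = 26.36 kWh × $0.121 = $3.19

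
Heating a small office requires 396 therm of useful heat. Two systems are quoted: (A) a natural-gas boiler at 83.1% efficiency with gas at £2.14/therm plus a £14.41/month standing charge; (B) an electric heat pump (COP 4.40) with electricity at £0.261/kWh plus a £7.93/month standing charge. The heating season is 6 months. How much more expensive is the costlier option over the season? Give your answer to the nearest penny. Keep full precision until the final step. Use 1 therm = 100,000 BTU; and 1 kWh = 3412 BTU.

£370.21

Heat load = 396 therm × 100,000 = 39,600,000 BTU
Gas: input = 39,600,000 / 0.831 = 47,653,430 BTU = 476.5 therm → 476.5 × £2.14 = £1,019.78; + 6 × £14.41 standing = £1,106.24
Heat pump: 39,600,000 BTU / 3412 = 11,610 kWh heat; / 4.40 = 2,638 kWh in → × £0.261 = £688.45; + 6 × £7.93 standing = £736.03
Difference = |£1,106.24 − £736.03| = £370.21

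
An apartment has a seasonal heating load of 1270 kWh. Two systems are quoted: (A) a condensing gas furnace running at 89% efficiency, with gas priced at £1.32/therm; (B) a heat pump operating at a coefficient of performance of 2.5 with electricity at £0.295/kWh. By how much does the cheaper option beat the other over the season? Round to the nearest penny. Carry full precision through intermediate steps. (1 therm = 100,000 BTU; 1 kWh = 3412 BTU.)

£85.59

Heat load = 1270 kWh × 3412 = 4,333,240 BTU
Gas: input = 4,333,240 / 0.89 = 4,868,809 BTU = 48.69 therm → 48.69 × £1.32 = £64.27
Heat pump: 4,333,240 BTU / 3412 = 1,270 kWh heat; / 2.5 = 508 kWh in → × £0.295 = £149.86
Difference = |£64.27 − £149.86| = £85.59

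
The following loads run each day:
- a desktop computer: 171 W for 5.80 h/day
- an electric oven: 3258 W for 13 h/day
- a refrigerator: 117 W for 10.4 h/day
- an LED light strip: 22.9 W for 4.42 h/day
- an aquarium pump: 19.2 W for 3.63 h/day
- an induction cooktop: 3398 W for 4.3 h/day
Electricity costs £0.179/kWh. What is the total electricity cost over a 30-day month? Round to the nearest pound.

desktop computer: 171 W × 5.80 h × 30 d = 29,754 Wh = 29.75 kWh
electric oven: 3258 W × 13 h × 30 d = 1,270,620 Wh = 1,271 kWh
refrigerator: 117 W × 10.4 h × 30 d = 36,504 Wh = 36.5 kWh
LED light strip: 22.9 W × 4.42 h × 30 d = 3,037 Wh = 3.037 kWh
aquarium pump: 19.2 W × 3.63 h × 30 d = 2,091 Wh = 2.091 kWh
induction cooktop: 3398 W × 4.3 h × 30 d = 438,342 Wh = 438.3 kWh
Total energy = 29.75 + 1,271 + 36.5 + 3.037 + 2.091 + 438.3 = 1,780 kWh
Cost = 1,780 kWh × £0.179 = £318.68 ≈ £319

£319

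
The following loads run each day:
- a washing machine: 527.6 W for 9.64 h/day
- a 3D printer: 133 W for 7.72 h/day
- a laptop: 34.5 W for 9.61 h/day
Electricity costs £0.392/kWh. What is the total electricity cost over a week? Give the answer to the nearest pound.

£18

washing machine: 527.6 W × 9.64 h × 7 d = 35,602 Wh = 35.6 kWh
3D printer: 133 W × 7.72 h × 7 d = 7,187 Wh = 7.187 kWh
laptop: 34.5 W × 9.61 h × 7 d = 2,321 Wh = 2.321 kWh
Total energy = 35.6 + 7.187 + 2.321 = 45.11 kWh
Cost = 45.11 kWh × £0.392 = £17.68 ≈ £18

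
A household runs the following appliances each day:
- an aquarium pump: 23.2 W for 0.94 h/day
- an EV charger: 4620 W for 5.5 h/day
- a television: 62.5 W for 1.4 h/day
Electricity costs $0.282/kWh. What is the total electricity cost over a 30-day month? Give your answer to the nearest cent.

aquarium pump: 23.2 W × 0.94 h × 30 d = 654 Wh = 0.6542 kWh
EV charger: 4620 W × 5.5 h × 30 d = 762,300 Wh = 762.3 kWh
television: 62.5 W × 1.4 h × 30 d = 2,625 Wh = 2.625 kWh
Total energy = 0.6542 + 762.3 + 2.625 = 765.6 kWh
Cost = 765.6 kWh × $0.282 = $215.89

$215.89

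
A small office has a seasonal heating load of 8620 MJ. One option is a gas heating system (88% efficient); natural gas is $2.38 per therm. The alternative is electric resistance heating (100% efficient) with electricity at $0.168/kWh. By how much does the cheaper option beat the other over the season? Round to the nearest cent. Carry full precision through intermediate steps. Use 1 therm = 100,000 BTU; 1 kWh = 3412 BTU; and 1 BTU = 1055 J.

$181.33

Heat load = 8620 MJ = 8,620,000,000 J / 1055 = 8,170,616 BTU
Gas: input = 8,170,616 / 0.88 = 9,284,791 BTU = 92.85 therm → 92.85 × $2.38 = $220.98
Electric: 8,170,616 BTU / 3412 = 2,395 kWh → × $0.168 = $402.30
Difference = |$220.98 − $402.30| = $181.33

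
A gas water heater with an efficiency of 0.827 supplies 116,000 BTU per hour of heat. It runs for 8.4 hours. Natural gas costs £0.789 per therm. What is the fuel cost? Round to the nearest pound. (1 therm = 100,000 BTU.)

Heat delivered = 116,000 BTU/h × 8.4 h = 974,400 BTU
Gas input = 974,400 / 0.827 = 1,178,235 BTU
= 1,178,235 / 100,000 = 11.78 therm
Cost = 11.78 × £0.789/therm = £9.30 ≈ £9

£9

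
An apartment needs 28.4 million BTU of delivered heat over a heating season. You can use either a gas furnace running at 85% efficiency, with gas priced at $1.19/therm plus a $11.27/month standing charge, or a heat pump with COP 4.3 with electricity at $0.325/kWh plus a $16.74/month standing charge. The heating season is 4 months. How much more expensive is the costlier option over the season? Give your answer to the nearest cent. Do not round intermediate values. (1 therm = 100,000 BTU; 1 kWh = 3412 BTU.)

$253.39

Heat load = 28.4 × 10⁶ BTU = 28,400,000 BTU
Gas: input = 28,400,000 / 0.85 = 33,411,765 BTU = 334.1 therm → 334.1 × $1.19 = $397.60; + 4 × $11.27 standing = $442.68
Heat pump: 28,400,000 BTU / 3412 = 8,324 kWh heat; / 4.3 = 1,936 kWh in → × $0.325 = $629.11; + 4 × $16.74 standing = $696.07
Difference = |$442.68 − $696.07| = $253.39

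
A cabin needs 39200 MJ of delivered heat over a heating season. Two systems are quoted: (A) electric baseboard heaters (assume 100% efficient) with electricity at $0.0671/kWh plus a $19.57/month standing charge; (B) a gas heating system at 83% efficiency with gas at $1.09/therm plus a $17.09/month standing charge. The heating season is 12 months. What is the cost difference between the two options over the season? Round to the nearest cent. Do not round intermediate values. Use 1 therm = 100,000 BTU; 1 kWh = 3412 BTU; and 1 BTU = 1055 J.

$272.52

Heat load = 39200 MJ = 39,200,000,000 J / 1055 = 37,156,398 BTU
Gas: input = 37,156,398 / 0.83 = 44,766,745 BTU = 447.7 therm → 447.7 × $1.09 = $487.96; + 12 × $17.09 standing = $693.04
Electric: 37,156,398 BTU / 3412 = 10,890 kWh → × $0.0671 = $730.71; + 12 × $19.57 standing = $965.55
Difference = |$693.04 − $965.55| = $272.52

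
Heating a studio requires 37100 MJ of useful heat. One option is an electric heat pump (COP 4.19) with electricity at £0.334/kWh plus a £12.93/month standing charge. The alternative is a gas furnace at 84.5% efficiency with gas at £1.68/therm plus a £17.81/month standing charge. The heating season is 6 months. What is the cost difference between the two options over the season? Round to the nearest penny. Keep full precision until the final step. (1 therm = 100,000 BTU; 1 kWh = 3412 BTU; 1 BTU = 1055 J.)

Heat load = 37100 MJ = 37,100,000,000 J / 1055 = 35,165,877 BTU
Gas: input = 35,165,877 / 0.845 = 41,616,422 BTU = 416.2 therm → 416.2 × £1.68 = £699.16; + 6 × £17.81 standing = £806.02
Heat pump: 35,165,877 BTU / 3412 = 10,310 kWh heat; / 4.19 = 2,460 kWh in → × £0.334 = £821.57; + 6 × £12.93 standing = £899.15
Difference = |£806.02 − £899.15| = £93.13

£93.13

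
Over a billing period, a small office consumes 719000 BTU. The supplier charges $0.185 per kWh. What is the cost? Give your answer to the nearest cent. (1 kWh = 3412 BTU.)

719000 BTU × (0.00029308 kWh/BTU) = 210.7 kWh
Cost = 210.7 kWh × $0.185/kWh = $38.98

$38.98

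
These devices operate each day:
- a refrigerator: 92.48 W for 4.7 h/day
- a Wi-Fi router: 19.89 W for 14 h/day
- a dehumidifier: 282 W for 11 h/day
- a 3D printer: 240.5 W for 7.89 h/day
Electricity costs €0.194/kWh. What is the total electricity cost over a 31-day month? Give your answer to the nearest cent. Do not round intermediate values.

€34.36

refrigerator: 92.48 W × 4.7 h × 31 d = 13,474 Wh = 13.47 kWh
Wi-Fi router: 19.89 W × 14 h × 31 d = 8,632 Wh = 8.632 kWh
dehumidifier: 282 W × 11 h × 31 d = 96,162 Wh = 96.16 kWh
3D printer: 240.5 W × 7.89 h × 31 d = 58,824 Wh = 58.82 kWh
Total energy = 13.47 + 8.632 + 96.16 + 58.82 = 177.1 kWh
Cost = 177.1 kWh × €0.194 = €34.36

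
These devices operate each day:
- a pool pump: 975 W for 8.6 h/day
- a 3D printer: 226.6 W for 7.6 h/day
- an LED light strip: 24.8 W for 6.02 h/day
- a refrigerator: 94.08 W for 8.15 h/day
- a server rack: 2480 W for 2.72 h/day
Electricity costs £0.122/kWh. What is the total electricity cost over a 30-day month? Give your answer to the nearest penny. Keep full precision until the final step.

£65.03

pool pump: 975 W × 8.6 h × 30 d = 251,550 Wh = 251.6 kWh
3D printer: 226.6 W × 7.6 h × 30 d = 51,665 Wh = 51.66 kWh
LED light strip: 24.8 W × 6.02 h × 30 d = 4,479 Wh = 4.479 kWh
refrigerator: 94.08 W × 8.15 h × 30 d = 23,003 Wh = 23 kWh
server rack: 2480 W × 2.72 h × 30 d = 202,368 Wh = 202.4 kWh
Total energy = 251.6 + 51.66 + 4.479 + 23 + 202.4 = 533.1 kWh
Cost = 533.1 kWh × £0.122 = £65.03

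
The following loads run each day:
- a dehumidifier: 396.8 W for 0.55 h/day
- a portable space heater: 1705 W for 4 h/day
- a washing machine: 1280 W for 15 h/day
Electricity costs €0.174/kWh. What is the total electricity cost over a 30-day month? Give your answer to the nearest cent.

dehumidifier: 396.8 W × 0.55 h × 30 d = 6,547 Wh = 6.547 kWh
portable space heater: 1705 W × 4 h × 30 d = 204,600 Wh = 204.6 kWh
washing machine: 1280 W × 15 h × 30 d = 576,000 Wh = 576 kWh
Total energy = 6.547 + 204.6 + 576 = 787.1 kWh
Cost = 787.1 kWh × €0.174 = €136.96

€136.96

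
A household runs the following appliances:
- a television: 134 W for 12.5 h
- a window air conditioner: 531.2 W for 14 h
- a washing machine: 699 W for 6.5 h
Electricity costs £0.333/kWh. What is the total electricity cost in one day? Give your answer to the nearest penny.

television: 134 W × 12.5 h = 1,675 Wh = 1.675 kWh
window air conditioner: 531.2 W × 14 h = 7,437 Wh = 7.437 kWh
washing machine: 699 W × 6.5 h = 4,544 Wh = 4.543 kWh
Total energy = 1.675 + 7.437 + 4.543 = 13.66 kWh
Cost = 13.66 kWh × £0.333 = £4.55

£4.55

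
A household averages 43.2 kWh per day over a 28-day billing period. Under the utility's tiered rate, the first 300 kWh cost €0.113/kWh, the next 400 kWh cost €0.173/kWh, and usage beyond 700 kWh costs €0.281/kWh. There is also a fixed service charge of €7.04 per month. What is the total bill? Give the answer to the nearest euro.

Usage = 43.2 kWh/day × 28 days = 1209.6 kWh
First 300 kWh × €0.113 = €33.90
Next 400 kWh × €0.173 = €69.20
Remaining 509.6 kWh × €0.281 = €143.20
Energy charge = €246.30; + service €7.04 = €253.34 ≈ €253

€253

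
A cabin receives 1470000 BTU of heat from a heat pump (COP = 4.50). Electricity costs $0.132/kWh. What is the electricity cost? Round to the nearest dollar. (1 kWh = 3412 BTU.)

Heat delivered = 1,470,000 BTU / 3412 = 430.8 kWh
Electrical input = 430.8 kWh / 4.50 = 95.74 kWh
Cost = 95.74 × $0.132/kWh = $12.64 ≈ $13

$13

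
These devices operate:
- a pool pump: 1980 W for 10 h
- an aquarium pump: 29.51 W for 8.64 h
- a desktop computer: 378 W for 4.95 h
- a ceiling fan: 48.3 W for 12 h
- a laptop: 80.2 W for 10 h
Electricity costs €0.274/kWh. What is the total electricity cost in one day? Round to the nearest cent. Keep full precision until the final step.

pool pump: 1980 W × 10 h = 19,800 Wh = 19.8 kWh
aquarium pump: 29.51 W × 8.64 h = 255 Wh = 0.255 kWh
desktop computer: 378 W × 4.95 h = 1,871 Wh = 1.871 kWh
ceiling fan: 48.3 W × 12 h = 580 Wh = 0.5796 kWh
laptop: 80.2 W × 10 h = 802 Wh = 0.802 kWh
Total energy = 19.8 + 0.255 + 1.871 + 0.5796 + 0.802 = 23.31 kWh
Cost = 23.31 kWh × €0.274 = €6.39

€6.39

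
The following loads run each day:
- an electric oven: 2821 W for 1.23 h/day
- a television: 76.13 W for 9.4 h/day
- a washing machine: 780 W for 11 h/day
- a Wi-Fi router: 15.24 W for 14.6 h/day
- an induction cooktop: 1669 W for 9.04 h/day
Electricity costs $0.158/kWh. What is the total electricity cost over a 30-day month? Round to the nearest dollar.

electric oven: 2821 W × 1.23 h × 30 d = 104,095 Wh = 104.1 kWh
television: 76.13 W × 9.4 h × 30 d = 21,469 Wh = 21.47 kWh
washing machine: 780 W × 11 h × 30 d = 257,400 Wh = 257.4 kWh
Wi-Fi router: 15.24 W × 14.6 h × 30 d = 6,675 Wh = 6.675 kWh
induction cooktop: 1669 W × 9.04 h × 30 d = 452,633 Wh = 452.6 kWh
Total energy = 104.1 + 21.47 + 257.4 + 6.675 + 452.6 = 842.3 kWh
Cost = 842.3 kWh × $0.158 = $133.08 ≈ $133

$133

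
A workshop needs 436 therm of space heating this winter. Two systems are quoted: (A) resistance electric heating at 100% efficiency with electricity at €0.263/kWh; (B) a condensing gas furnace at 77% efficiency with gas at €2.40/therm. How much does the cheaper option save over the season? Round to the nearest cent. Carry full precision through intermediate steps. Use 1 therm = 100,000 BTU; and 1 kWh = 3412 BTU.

€2001.77

Heat load = 436 therm × 100,000 = 43,600,000 BTU
Gas: input = 43,600,000 / 0.77 = 56,623,377 BTU = 566.2 therm → 566.2 × €2.40 = €1,358.96
Electric: 43,600,000 BTU / 3412 = 12,780 kWh → × €0.263 = €3,360.73
Difference = |€1,358.96 − €3,360.73| = €2,001.77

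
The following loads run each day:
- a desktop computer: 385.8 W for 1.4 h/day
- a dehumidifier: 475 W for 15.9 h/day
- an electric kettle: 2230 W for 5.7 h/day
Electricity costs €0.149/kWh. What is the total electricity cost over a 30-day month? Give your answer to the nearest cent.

€92.99

desktop computer: 385.8 W × 1.4 h × 30 d = 16,204 Wh = 16.2 kWh
dehumidifier: 475 W × 15.9 h × 30 d = 226,575 Wh = 226.6 kWh
electric kettle: 2230 W × 5.7 h × 30 d = 381,330 Wh = 381.3 kWh
Total energy = 16.2 + 226.6 + 381.3 = 624.1 kWh
Cost = 624.1 kWh × €0.149 = €92.99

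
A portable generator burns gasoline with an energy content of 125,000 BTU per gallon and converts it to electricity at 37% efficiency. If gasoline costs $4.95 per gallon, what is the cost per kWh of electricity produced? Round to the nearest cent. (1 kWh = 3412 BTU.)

$0.37

Electrical output per gallon = 125,000 BTU × 0.37 / 3412 BTU/kWh = 13.56 kWh
Cost per kWh = $4.95 / 13.56 kWh = $0.365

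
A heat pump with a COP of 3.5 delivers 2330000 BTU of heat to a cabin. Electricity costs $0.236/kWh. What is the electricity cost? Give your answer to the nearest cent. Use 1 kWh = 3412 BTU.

Heat delivered = 2,330,000 BTU / 3412 = 682.9 kWh
Electrical input = 682.9 kWh / 3.5 = 195.1 kWh
Cost = 195.1 × $0.236/kWh = $46.05

$46.05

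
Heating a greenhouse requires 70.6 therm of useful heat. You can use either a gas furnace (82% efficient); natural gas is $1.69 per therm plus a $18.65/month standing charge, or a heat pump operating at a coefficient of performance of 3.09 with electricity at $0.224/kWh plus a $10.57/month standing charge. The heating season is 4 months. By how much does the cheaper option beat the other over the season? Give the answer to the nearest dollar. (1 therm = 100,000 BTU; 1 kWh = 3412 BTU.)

$28

Heat load = 70.6 therm × 100,000 = 7,060,000 BTU
Gas: input = 7,060,000 / 0.82 = 8,609,756 BTU = 86.1 therm → 86.1 × $1.69 = $145.50; + 4 × $18.65 standing = $220.10
Heat pump: 7,060,000 BTU / 3412 = 2,069 kWh heat; / 3.09 = 669.6 kWh in → × $0.224 = $150.00; + 4 × $10.57 standing = $192.28
Difference = |$220.10 − $192.28| = $27.83 ≈ $28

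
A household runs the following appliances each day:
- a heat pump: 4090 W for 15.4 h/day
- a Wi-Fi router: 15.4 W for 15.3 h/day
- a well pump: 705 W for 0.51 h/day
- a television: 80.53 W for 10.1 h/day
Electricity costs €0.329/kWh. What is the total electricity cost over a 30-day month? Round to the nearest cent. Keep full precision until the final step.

€635.57

heat pump: 4090 W × 15.4 h × 30 d = 1,889,580 Wh = 1,890 kWh
Wi-Fi router: 15.4 W × 15.3 h × 30 d = 7,069 Wh = 7.069 kWh
well pump: 705 W × 0.51 h × 30 d = 10,786 Wh = 10.79 kWh
television: 80.53 W × 10.1 h × 30 d = 24,401 Wh = 24.4 kWh
Total energy = 1,890 + 7.069 + 10.79 + 24.4 = 1,932 kWh
Cost = 1,932 kWh × €0.329 = €635.57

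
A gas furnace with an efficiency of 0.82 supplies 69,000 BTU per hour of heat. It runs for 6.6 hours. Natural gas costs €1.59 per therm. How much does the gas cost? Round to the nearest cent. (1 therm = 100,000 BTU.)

Heat delivered = 69,000 BTU/h × 6.6 h = 455,400 BTU
Gas input = 455,400 / 0.82 = 555,366 BTU
= 555,366 / 100,000 = 5.554 therm
Cost = 5.554 × €1.59/therm = €8.83

€8.83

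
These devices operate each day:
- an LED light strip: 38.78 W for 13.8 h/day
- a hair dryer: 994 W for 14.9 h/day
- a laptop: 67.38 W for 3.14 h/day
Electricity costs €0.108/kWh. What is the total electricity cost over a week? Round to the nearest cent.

LED light strip: 38.78 W × 13.8 h × 7 d = 3,746 Wh = 3.746 kWh
hair dryer: 994 W × 14.9 h × 7 d = 103,674 Wh = 103.7 kWh
laptop: 67.38 W × 3.14 h × 7 d = 1,481 Wh = 1.481 kWh
Total energy = 3.746 + 103.7 + 1.481 = 108.9 kWh
Cost = 108.9 kWh × €0.108 = €11.76

€11.76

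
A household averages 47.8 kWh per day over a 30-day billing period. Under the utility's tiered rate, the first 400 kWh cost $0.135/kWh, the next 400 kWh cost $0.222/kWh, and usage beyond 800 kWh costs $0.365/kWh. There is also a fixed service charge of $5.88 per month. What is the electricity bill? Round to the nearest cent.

Usage = 47.8 kWh/day × 30 days = 1434 kWh
First 400 kWh × $0.135 = $54.00
Next 400 kWh × $0.222 = $88.80
Remaining 634 kWh × $0.365 = $231.41
Energy charge = $374.21; + service $5.88 = $380.09

$380.09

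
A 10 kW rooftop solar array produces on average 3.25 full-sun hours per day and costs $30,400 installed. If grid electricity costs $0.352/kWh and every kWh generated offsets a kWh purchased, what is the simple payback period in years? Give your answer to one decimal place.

Daily generation = 10 kW × 3.25 h = 32.5 kWh
Annual generation = 32.5 × 365 = 11862 kWh
Annual savings = 11862 × $0.352 = $4,175.60
Payback = $30,400 / $4,175.60 = 7.28 years

7.3 years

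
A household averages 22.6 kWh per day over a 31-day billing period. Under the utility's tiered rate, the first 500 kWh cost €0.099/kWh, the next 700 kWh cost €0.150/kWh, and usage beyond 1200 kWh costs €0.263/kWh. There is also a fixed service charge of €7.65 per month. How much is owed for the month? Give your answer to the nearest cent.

€87.24

Usage = 22.6 kWh/day × 31 days = 700.6 kWh
First 500 kWh × €0.099 = €49.50
Next 200.6 kWh × €0.150 = €30.09
Remaining tier: 0 kWh (not reached)
Energy charge = €79.59; + service €7.65 = €87.24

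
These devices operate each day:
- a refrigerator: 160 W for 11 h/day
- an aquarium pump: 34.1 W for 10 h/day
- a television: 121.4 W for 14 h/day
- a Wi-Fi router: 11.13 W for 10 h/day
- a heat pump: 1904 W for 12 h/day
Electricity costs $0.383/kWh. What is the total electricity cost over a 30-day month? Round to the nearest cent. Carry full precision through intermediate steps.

$307.47

refrigerator: 160 W × 11 h × 30 d = 52,800 Wh = 52.8 kWh
aquarium pump: 34.1 W × 10 h × 30 d = 10,230 Wh = 10.23 kWh
television: 121.4 W × 14 h × 30 d = 50,988 Wh = 50.99 kWh
Wi-Fi router: 11.13 W × 10 h × 30 d = 3,339 Wh = 3.339 kWh
heat pump: 1904 W × 12 h × 30 d = 685,440 Wh = 685.4 kWh
Total energy = 52.8 + 10.23 + 50.99 + 3.339 + 685.4 = 802.8 kWh
Cost = 802.8 kWh × $0.383 = $307.47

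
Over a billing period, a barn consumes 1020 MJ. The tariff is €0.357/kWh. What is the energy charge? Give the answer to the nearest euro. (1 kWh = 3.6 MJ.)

€101

1020 MJ × (0.27778 kWh/MJ) = 283.3 kWh
Cost = 283.3 kWh × €0.357/kWh = €101.15 ≈ €101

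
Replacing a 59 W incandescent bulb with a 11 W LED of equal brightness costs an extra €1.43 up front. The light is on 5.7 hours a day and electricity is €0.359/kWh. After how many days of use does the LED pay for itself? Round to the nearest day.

15 days

Power saved = 59 − 11 = 48 W
Daily energy saved = 48 W × 5.7 h = 273.6 Wh = 0.2736 kWh
Daily savings = 0.2736 × €0.359 = €0.0982
Payback = €1.43 / €0.0982 per day = 14.56 days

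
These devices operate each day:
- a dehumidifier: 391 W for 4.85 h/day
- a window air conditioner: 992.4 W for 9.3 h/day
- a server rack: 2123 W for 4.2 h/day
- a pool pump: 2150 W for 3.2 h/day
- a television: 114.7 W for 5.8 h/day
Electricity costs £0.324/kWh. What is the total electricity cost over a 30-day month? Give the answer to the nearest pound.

£268

dehumidifier: 391 W × 4.85 h × 30 d = 56,890 Wh = 56.89 kWh
window air conditioner: 992.4 W × 9.3 h × 30 d = 276,880 Wh = 276.9 kWh
server rack: 2123 W × 4.2 h × 30 d = 267,498 Wh = 267.5 kWh
pool pump: 2150 W × 3.2 h × 30 d = 206,400 Wh = 206.4 kWh
television: 114.7 W × 5.8 h × 30 d = 19,958 Wh = 19.96 kWh
Total energy = 56.89 + 276.9 + 267.5 + 206.4 + 19.96 = 827.6 kWh
Cost = 827.6 kWh × £0.324 = £268.15 ≈ £268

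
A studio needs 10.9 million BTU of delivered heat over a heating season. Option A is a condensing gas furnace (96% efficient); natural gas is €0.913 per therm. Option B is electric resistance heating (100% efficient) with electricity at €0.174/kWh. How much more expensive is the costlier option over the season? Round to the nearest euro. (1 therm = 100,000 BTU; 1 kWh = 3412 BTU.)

Heat load = 10.9 × 10⁶ BTU = 10,900,000 BTU
Gas: input = 10,900,000 / 0.96 = 11,354,167 BTU = 113.5 therm → 113.5 × €0.913 = €103.66
Electric: 10,900,000 BTU / 3412 = 3,195 kWh → × €0.174 = €555.86
Difference = |€103.66 − €555.86| = €452.20 ≈ €452

€452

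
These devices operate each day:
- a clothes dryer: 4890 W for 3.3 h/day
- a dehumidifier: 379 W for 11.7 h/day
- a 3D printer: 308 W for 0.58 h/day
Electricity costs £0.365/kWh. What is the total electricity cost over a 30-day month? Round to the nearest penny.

£227.21

clothes dryer: 4890 W × 3.3 h × 30 d = 484,110 Wh = 484.1 kWh
dehumidifier: 379 W × 11.7 h × 30 d = 133,029 Wh = 133 kWh
3D printer: 308 W × 0.58 h × 30 d = 5,359 Wh = 5.359 kWh
Total energy = 484.1 + 133 + 5.359 = 622.5 kWh
Cost = 622.5 kWh × £0.365 = £227.21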